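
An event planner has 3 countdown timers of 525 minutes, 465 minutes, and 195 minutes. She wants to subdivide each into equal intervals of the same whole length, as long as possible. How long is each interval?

15 minutes

The interval must divide each timer length; the longest such is the gcd.
525 = 3 × 5^2 × 7
465 = 3 × 5 × 31
195 = 3 × 5 × 13
gcd(525, 465, 195) = 3 × 5 = 15.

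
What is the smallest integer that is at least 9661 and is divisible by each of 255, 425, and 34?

10200

The integer must be a common multiple of 255, 425, and 34, so a multiple of their LCM.
255 = 3 × 5 × 17
425 = 5^2 × 17
34 = 2 × 17
LCM(255, 425, 34) = 2 × 3 × 5^2 × 17 = 2550.
Smallest multiple of 2550 that is ≥ 9661: ⌈9661/2550⌉ × 2550 = 4 × 2550 = 10200.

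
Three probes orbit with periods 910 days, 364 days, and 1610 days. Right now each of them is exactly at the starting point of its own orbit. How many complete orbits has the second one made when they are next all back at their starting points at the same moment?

115 orbits

They are all back at their starting positions together after one LCM of the periods.
910 = 2 × 5 × 7 × 13
364 = 2^2 × 7 × 13
1610 = 2 × 5 × 7 × 23
LCM(910, 364, 1610) = 2^2 × 5 × 7 × 13 × 23 = 41860.
Orbits for period 364: 41860 / 364 = 115.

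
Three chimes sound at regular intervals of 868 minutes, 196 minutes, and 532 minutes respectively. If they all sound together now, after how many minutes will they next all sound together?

They coincide at every common multiple of the periods; the first is the LCM.
868 = 2^2 × 7 × 31
196 = 2^2 × 7^2
532 = 2^2 × 7 × 19
LCM(868, 196, 532) = 2^2 × 7^2 × 19 × 31 = 115444.

115444 minutes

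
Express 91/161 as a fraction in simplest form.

91 = 7 × 13
161 = 7 × 23
gcd(91, 161) = 7.
Divide numerator and denominator by 7: 91/161 = 13/23.

13/23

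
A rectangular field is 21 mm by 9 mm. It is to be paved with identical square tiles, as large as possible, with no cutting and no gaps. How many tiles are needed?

21

Tile side = gcd(21, 9).
21 = 3 × 7
9 = 3^2
gcd(21, 9) = 3.
Tiles: (21/3) × (9/3) = 7 × 3 = 21.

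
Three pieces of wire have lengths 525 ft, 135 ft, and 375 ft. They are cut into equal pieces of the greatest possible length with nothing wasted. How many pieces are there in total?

69

Piece length = gcd(525, 135, 375).
525 = 3 × 5^2 × 7
135 = 3^3 × 5
375 = 3 × 5^3
gcd(525, 135, 375) = 3 × 5 = 15.
Total pieces = 525/15 + 135/15 + 375/15 = 35 + 9 + 25 = 69.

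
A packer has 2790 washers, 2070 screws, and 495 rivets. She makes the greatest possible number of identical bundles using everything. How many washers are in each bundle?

Number of bundles = gcd(2790, 2070, 495).
2790 = 2 × 3^2 × 5 × 31
2070 = 2 × 3^2 × 5 × 23
495 = 3^2 × 5 × 11
gcd(2790, 2070, 495) = 3^2 × 5 = 45.
washers per bundle = 2790 / 45 = 62.

62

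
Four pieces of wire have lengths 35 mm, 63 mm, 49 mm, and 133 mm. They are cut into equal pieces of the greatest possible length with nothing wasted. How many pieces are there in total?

Piece length = gcd(35, 63, 49, 133).
35 = 5 × 7
63 = 3^2 × 7
49 = 7^2
133 = 7 × 19
gcd(35, 63, 49, 133) = 7.
Total pieces = 35/7 + 63/7 + 49/7 + 133/7 = 5 + 9 + 7 + 19 = 40.

40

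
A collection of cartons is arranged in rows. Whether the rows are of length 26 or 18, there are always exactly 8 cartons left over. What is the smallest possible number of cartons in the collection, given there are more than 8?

242

N − 8 must be a common multiple of 26 and 18.
26 = 2 × 13
18 = 2 × 3^2
LCM(26, 18) = 2 × 3^2 × 13 = 234.
Smallest N > 8 is LCM + 8 = 234 + 8 = 242.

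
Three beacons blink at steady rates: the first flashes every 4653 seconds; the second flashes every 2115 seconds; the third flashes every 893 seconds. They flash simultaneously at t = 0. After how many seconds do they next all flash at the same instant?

442035 seconds

We need the least common multiple of the intervals.
4653 = 3^2 × 11 × 47
2115 = 3^2 × 5 × 47
893 = 19 × 47
LCM(4653, 2115, 893) = 3^2 × 5 × 11 × 19 × 47 = 442035.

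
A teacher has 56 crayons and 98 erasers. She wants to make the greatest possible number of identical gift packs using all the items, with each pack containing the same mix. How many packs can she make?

14 packs

By the Euclidean algorithm:
98 = 1 × 56 + 42
56 = 1 × 42 + 14
42 = 3 × 14 + 0
gcd(56, 98) = 14.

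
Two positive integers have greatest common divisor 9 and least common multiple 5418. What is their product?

For any two positive integers, gcd × lcm = product = 9 × 5418 = 48762.

48762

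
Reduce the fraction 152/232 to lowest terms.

19/29

152 = 2^3 × 19
232 = 2^3 × 29
gcd(152, 232) = 2^3 = 8.
Divide numerator and denominator by 8: 152/232 = 19/29.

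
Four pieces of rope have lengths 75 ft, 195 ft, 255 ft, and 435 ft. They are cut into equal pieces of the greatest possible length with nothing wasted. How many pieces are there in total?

Piece length = gcd(75, 195, 255, 435).
75 = 3 × 5^2
195 = 3 × 5 × 13
255 = 3 × 5 × 17
435 = 3 × 5 × 29
gcd(75, 195, 255, 435) = 3 × 5 = 15.
Total pieces = 75/15 + 195/15 + 255/15 + 435/15 = 5 + 13 + 17 + 29 = 64.

64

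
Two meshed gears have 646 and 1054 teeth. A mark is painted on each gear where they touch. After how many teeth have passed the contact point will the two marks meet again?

20026 teeth

The first simultaneous occurrence is after LCM of the individual periods.
646 = 2 × 17 × 19
1054 = 2 × 17 × 31
LCM(646, 1054) = 2 × 17 × 19 × 31 = 20026.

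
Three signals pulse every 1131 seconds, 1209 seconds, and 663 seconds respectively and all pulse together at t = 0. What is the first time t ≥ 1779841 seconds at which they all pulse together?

Joint pulses occur at multiples of LCM(1131, 1209, 663).
1131 = 3 × 13 × 29
1209 = 3 × 13 × 31
663 = 3 × 13 × 17
LCM(1131, 1209, 663) = 3 × 13 × 17 × 29 × 31 = 596037.
Smallest multiple of 596037 that is ≥ 1779841: ⌈1779841/596037⌉ × 596037 = 3 × 596037 = 1788111.

1788111 seconds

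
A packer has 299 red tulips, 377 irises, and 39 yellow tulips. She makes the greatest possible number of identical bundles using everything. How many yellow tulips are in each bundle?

3

Number of bundles = gcd(299, 377, 39).
299 = 13 × 23
377 = 13 × 29
39 = 3 × 13
gcd(299, 377, 39) = 13.
yellow tulips per bundle = 39 / 13 = 3.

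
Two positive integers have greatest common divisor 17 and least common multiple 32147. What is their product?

For any two positive integers, gcd × lcm = product = 17 × 32147 = 546499.

546499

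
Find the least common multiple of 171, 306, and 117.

75582

171 = 3^2 × 19
306 = 2 × 3^2 × 17
117 = 3^2 × 13
LCM(171, 306, 117) = 2 × 3^2 × 13 × 17 × 19 = 75582.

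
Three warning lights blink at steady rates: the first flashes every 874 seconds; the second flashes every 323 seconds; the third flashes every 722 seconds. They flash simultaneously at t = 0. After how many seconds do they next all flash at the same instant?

282302 seconds

We need the least common multiple of the intervals.
874 = 2 × 19 × 23
323 = 17 × 19
722 = 2 × 19^2
LCM(874, 323, 722) = 2 × 17 × 19^2 × 23 = 282302.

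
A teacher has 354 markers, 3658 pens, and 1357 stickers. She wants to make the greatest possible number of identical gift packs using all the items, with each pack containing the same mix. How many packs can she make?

59 packs

The pack count must divide each quantity, so the greatest is gcd(354, 3658, 1357).
354 = 2 × 3 × 59
3658 = 2 × 31 × 59
1357 = 23 × 59
gcd(354, 3658, 1357) = 59.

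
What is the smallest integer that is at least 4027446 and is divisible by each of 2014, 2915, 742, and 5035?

4652340

The integer must be a common multiple of 2014, 2915, 742, and 5035, so a multiple of their LCM.
2014 = 2 × 19 × 53
2915 = 5 × 11 × 53
742 = 2 × 7 × 53
5035 = 5 × 19 × 53
LCM(2014, 2915, 742, 5035) = 2 × 5 × 7 × 11 × 19 × 53 = 775390.
Smallest multiple of 775390 that is ≥ 4027446: ⌈4027446/775390⌉ × 775390 = 6 × 775390 = 4652340.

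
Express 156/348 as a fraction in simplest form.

156 = 2^2 × 3 × 13
348 = 2^2 × 3 × 29
gcd(156, 348) = 2^2 × 3 = 12.
Divide numerator and denominator by 12: 156/348 = 13/29.

13/29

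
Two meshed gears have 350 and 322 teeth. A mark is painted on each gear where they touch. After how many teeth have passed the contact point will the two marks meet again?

They coincide at every common multiple of the periods; the first is the LCM.
350 = 2 × 5^2 × 7
322 = 2 × 7 × 23
LCM(350, 322) = 2 × 5^2 × 7 × 23 = 8050.

8050 teeth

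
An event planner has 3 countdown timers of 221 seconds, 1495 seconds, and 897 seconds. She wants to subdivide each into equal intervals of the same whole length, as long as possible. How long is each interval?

13 seconds

The interval must divide each timer length; the longest such is the gcd.
221 = 13 × 17
1495 = 5 × 13 × 23
897 = 3 × 13 × 23
gcd(221, 1495, 897) = 13.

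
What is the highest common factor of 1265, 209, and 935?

11

1265 = 5 × 11 × 23
209 = 11 × 19
935 = 5 × 11 × 17
gcd(1265, 209, 935) = 11.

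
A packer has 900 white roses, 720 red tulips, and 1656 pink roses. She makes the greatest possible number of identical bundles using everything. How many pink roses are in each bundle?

46

Number of bundles = gcd(900, 720, 1656).
900 = 2^2 × 3^2 × 5^2
720 = 2^4 × 3^2 × 5
1656 = 2^3 × 3^2 × 23
gcd(900, 720, 1656) = 2^2 × 3^2 = 36.
pink roses per bundle = 1656 / 36 = 46.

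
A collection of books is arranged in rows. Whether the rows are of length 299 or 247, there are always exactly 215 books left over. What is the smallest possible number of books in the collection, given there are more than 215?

5896

N − 215 must be a common multiple of 299 and 247.
299 = 13 × 23
247 = 13 × 19
LCM(299, 247) = 13 × 19 × 23 = 5681.
Smallest N > 215 is LCM + 215 = 5681 + 215 = 5896.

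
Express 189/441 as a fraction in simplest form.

189 = 3^3 × 7
441 = 3^2 × 7^2
gcd(189, 441) = 3^2 × 7 = 63.
Divide numerator and denominator by 63: 189/441 = 3/7.

3/7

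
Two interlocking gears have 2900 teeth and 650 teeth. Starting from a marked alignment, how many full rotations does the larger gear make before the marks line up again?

13 rotations

They are all back at their starting positions together after one LCM of the periods.
2900 = 2^2 × 5^2 × 29
650 = 2 × 5^2 × 13
LCM(2900, 650) = 2^2 × 5^2 × 13 × 29 = 37700.
Rotations for period 2900: 37700 / 2900 = 13.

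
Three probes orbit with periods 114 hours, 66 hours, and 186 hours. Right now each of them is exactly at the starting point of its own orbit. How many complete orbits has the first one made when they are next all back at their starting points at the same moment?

341 orbits

All finish a whole number of cycles simultaneously at t = LCM of the periods.
114 = 2 × 3 × 19
66 = 2 × 3 × 11
186 = 2 × 3 × 31
LCM(114, 66, 186) = 2 × 3 × 11 × 19 × 31 = 38874.
Orbits for period 114: 38874 / 114 = 341.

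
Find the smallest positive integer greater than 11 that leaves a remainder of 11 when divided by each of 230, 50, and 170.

N − 11 must be a common multiple of 230, 50, and 170.
230 = 2 × 5 × 23
50 = 2 × 5^2
170 = 2 × 5 × 17
LCM(230, 50, 170) = 2 × 5^2 × 17 × 23 = 19550.
Smallest N > 11 is LCM + 11 = 19550 + 11 = 19561.

19561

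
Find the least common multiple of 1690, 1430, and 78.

55770

1690 = 2 × 5 × 13^2
1430 = 2 × 5 × 11 × 13
78 = 2 × 3 × 13
LCM(1690, 1430, 78) = 2 × 3 × 5 × 11 × 13^2 = 55770.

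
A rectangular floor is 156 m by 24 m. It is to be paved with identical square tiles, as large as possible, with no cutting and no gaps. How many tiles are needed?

26

Tile side = gcd(156, 24).
156 = 2^2 × 3 × 13
24 = 2^3 × 3
gcd(156, 24) = 2^2 × 3 = 12.
Tiles: (156/12) × (24/12) = 13 × 2 = 26.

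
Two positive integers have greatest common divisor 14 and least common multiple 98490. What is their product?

1378860

For any two positive integers, gcd × lcm = product = 14 × 98490 = 1378860.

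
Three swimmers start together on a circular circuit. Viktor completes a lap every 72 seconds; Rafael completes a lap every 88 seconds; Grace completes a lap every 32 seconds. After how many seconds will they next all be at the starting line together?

The first simultaneous occurrence is after LCM of the individual periods.
72 = 2^3 × 3^2
88 = 2^3 × 11
32 = 2^5
LCM(72, 88, 32) = 2^5 × 3^2 × 11 = 3168.

3168 seconds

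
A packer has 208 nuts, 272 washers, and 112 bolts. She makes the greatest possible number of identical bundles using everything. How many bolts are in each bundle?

Number of bundles = gcd(208, 272, 112).
208 = 2^4 × 13
272 = 2^4 × 17
112 = 2^4 × 7
gcd(208, 272, 112) = 2^4 = 16.
bolts per bundle = 112 / 16 = 7.

7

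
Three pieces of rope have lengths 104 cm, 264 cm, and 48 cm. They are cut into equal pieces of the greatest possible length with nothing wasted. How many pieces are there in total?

Piece length = gcd(104, 264, 48).
104 = 2^3 × 13
264 = 2^3 × 3 × 11
48 = 2^4 × 3
gcd(104, 264, 48) = 2^3 = 8.
Total pieces = 104/8 + 264/8 + 48/8 = 13 + 33 + 6 = 52.

52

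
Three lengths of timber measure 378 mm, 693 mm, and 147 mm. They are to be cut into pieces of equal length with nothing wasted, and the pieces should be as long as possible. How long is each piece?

Each piece length must divide every original length, so the longest possible is gcd(378, 693, 147).
378 = 2 × 3^3 × 7
693 = 3^2 × 7 × 11
147 = 3 × 7^2
gcd(378, 693, 147) = 3 × 7 = 21.

21 mm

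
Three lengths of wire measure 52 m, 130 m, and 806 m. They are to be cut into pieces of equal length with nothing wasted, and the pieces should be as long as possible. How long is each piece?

26 m

Each piece length must divide every original length, so the longest possible is gcd(52, 130, 806).
52 = 2^2 × 13
130 = 2 × 5 × 13
806 = 2 × 13 × 31
gcd(52, 130, 806) = 2 × 13 = 26.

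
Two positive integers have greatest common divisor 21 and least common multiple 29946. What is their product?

For any two positive integers, gcd × lcm = product = 21 × 29946 = 628866.

628866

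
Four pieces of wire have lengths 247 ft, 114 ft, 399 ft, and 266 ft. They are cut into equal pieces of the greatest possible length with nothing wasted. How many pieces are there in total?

54

Piece length = gcd(247, 114, 399, 266).
247 = 13 × 19
114 = 2 × 3 × 19
399 = 3 × 7 × 19
266 = 2 × 7 × 19
gcd(247, 114, 399, 266) = 19.
Total pieces = 247/19 + 114/19 + 399/19 + 266/19 = 13 + 6 + 21 + 14 = 54.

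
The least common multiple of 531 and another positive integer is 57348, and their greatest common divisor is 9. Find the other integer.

972

gcd × lcm = product of the two integers, so the other integer is (9 × 57348) / 531 = 972.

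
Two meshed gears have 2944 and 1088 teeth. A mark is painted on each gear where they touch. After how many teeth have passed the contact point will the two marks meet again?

The first simultaneous occurrence is after LCM of the individual periods.
2944 = 2^7 × 23
1088 = 2^6 × 17
LCM(2944, 1088) = 2^7 × 17 × 23 = 50048.

50048 teeth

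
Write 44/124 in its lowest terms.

44 = 2^2 × 11
124 = 2^2 × 31
gcd(44, 124) = 2^2 = 4.
Divide numerator and denominator by 4: 44/124 = 11/31.

11/31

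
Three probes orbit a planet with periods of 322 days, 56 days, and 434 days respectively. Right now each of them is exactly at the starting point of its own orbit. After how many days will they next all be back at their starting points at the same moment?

They coincide at every common multiple of the periods; the first is the LCM.
322 = 2 × 7 × 23
56 = 2^3 × 7
434 = 2 × 7 × 31
LCM(322, 56, 434) = 2^3 × 7 × 23 × 31 = 39928.

39928 days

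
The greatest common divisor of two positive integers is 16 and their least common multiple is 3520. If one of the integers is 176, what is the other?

For two integers, gcd × lcm = product, so the other is (16 × 3520) / 176 = 56320 / 176 = 320.

320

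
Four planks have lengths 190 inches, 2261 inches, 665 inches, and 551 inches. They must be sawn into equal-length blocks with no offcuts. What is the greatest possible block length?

19 inches

This is the greatest common divisor of 190, 2261, 665, and 551.
190 = 2 × 5 × 19
2261 = 7 × 17 × 19
665 = 5 × 7 × 19
551 = 19 × 29
gcd(190, 2261, 665, 551) = 19.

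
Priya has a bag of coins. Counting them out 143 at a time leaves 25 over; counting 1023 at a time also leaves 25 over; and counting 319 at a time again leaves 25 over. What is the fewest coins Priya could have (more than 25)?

N − 25 must be a common multiple of 143, 1023, and 319.
143 = 11 × 13
1023 = 3 × 11 × 31
319 = 11 × 29
LCM(143, 1023, 319) = 3 × 11 × 13 × 29 × 31 = 385671.
Smallest N > 25 is LCM + 25 = 385671 + 25 = 385696.

385696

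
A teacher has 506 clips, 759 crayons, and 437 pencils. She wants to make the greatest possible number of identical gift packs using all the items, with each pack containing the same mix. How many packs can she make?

The pack count must divide each quantity, so the greatest is gcd(506, 759, 437).
506 = 2 × 11 × 23
759 = 3 × 11 × 23
437 = 19 × 23
gcd(506, 759, 437) = 23.

23 packs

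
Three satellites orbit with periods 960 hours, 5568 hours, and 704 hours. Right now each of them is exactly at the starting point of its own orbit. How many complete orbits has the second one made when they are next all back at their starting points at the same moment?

The first common completion time is the LCM of the periods.
960 = 2^6 × 3 × 5
5568 = 2^6 × 3 × 29
704 = 2^6 × 11
LCM(960, 5568, 704) = 2^6 × 3 × 5 × 11 × 29 = 306240.
Orbits for period 5568: 306240 / 5568 = 55.

55 orbits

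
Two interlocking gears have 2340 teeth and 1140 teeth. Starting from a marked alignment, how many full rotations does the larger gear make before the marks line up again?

19 rotations

All finish a whole number of cycles simultaneously at t = LCM of the periods.
2340 = 2^2 × 3^2 × 5 × 13
1140 = 2^2 × 3 × 5 × 19
LCM(2340, 1140) = 2^2 × 3^2 × 5 × 13 × 19 = 44460.
Rotations for period 2340: 44460 / 2340 = 19.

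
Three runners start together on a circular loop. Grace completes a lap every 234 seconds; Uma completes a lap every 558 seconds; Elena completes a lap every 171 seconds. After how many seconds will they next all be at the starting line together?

137826 seconds

They coincide at every common multiple of the periods; the first is the LCM.
234 = 2 × 3^2 × 13
558 = 2 × 3^2 × 31
171 = 3^2 × 19
LCM(234, 558, 171) = 2 × 3^2 × 13 × 19 × 31 = 137826.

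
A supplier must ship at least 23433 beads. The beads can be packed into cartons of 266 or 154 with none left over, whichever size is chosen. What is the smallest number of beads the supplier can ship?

26334

The number of beads must be a common multiple of 266 and 154, so a multiple of their LCM.
266 = 2 × 7 × 19
154 = 2 × 7 × 11
LCM(266, 154) = 2 × 7 × 11 × 19 = 2926.
Smallest multiple of 2926 that is ≥ 23433: ⌈23433/2926⌉ × 2926 = 9 × 2926 = 26334.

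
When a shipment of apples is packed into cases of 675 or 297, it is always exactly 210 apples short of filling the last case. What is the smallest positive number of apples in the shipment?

Being 210 short of a full case of size k means N ≡ −210 (mod k), i.e. N + 210 is a multiple of each size.
675 = 3^3 × 5^2
297 = 3^3 × 11
LCM(675, 297) = 3^3 × 5^2 × 11 = 7425.
Smallest positive N is 7425 − 210 = 7215.

7215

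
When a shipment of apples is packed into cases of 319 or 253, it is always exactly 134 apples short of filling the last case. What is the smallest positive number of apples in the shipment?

7203

Being 134 short of a full case of size k means N ≡ −134 (mod k), i.e. N + 134 is a multiple of each size.
319 = 11 × 29
253 = 11 × 23
LCM(319, 253) = 11 × 23 × 29 = 7337.
Smallest positive N is 7337 − 134 = 7203.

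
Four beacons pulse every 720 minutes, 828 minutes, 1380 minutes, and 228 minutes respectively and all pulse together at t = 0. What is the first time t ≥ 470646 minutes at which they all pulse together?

629280 minutes

Joint pulses occur at multiples of LCM(720, 828, 1380, 228).
720 = 2^4 × 3^2 × 5
828 = 2^2 × 3^2 × 23
1380 = 2^2 × 3 × 5 × 23
228 = 2^2 × 3 × 19
LCM(720, 828, 1380, 228) = 2^4 × 3^2 × 5 × 19 × 23 = 314640.
Smallest multiple of 314640 that is ≥ 470646: ⌈470646/314640⌉ × 314640 = 2 × 314640 = 629280.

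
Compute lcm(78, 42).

78 = 2 × 3 × 13
42 = 2 × 3 × 7
LCM(78, 42) = 2 × 3 × 7 × 13 = 546.

546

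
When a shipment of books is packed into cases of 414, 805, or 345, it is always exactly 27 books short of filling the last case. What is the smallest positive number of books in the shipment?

Being 27 short of a full case of size k means N ≡ −27 (mod k), i.e. N + 27 is a multiple of each size.
414 = 2 × 3^2 × 23
805 = 5 × 7 × 23
345 = 3 × 5 × 23
LCM(414, 805, 345) = 2 × 3^2 × 5 × 7 × 23 = 14490.
Smallest positive N is 14490 − 27 = 14463.

14463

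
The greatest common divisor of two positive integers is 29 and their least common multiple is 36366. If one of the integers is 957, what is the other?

1102

For two integers, gcd × lcm = product, so the other is (29 × 36366) / 957 = 1054614 / 957 = 1102.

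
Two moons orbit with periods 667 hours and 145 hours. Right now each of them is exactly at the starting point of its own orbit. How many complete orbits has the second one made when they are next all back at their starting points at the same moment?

All finish a whole number of cycles simultaneously at t = LCM of the periods.
667 = 23 × 29
145 = 5 × 29
LCM(667, 145) = 5 × 23 × 29 = 3335.
Orbits for period 145: 3335 / 145 = 23.

23 orbits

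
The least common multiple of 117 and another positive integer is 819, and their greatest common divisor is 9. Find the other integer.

gcd × lcm = product of the two integers, so the other integer is (9 × 819) / 117 = 63.

63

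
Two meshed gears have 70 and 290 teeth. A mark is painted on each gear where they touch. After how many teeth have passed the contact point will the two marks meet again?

They coincide at every common multiple of the periods; the first is the LCM.
70 = 2 × 5 × 7
290 = 2 × 5 × 29
LCM(70, 290) = 2 × 5 × 7 × 29 = 2030.

2030 teeth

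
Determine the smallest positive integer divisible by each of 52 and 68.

52 = 2^2 × 13
68 = 2^2 × 17
LCM(52, 68) = 2^2 × 13 × 17 = 884.

884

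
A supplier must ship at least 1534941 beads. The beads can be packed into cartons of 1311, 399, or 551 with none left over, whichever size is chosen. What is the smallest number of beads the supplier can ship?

1596798

The number of beads must be a common multiple of 1311, 399, and 551, so a multiple of their LCM.
1311 = 3 × 19 × 23
399 = 3 × 7 × 19
551 = 19 × 29
LCM(1311, 399, 551) = 3 × 7 × 19 × 23 × 29 = 266133.
Smallest multiple of 266133 that is ≥ 1534941: ⌈1534941/266133⌉ × 266133 = 6 × 266133 = 1596798.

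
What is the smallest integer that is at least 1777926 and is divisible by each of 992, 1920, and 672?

The integer must be a common multiple of 992, 1920, and 672, so a multiple of their LCM.
992 = 2^5 × 31
1920 = 2^7 × 3 × 5
672 = 2^5 × 3 × 7
LCM(992, 1920, 672) = 2^7 × 3 × 5 × 7 × 31 = 416640.
Smallest multiple of 416640 that is ≥ 1777926: ⌈1777926/416640⌉ × 416640 = 5 × 416640 = 2083200.

2083200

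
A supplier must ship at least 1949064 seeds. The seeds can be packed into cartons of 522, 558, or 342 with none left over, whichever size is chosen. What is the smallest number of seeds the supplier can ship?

2152206

The number of seeds must be a common multiple of 522, 558, and 342, so a multiple of their LCM.
522 = 2 × 3^2 × 29
558 = 2 × 3^2 × 31
342 = 2 × 3^2 × 19
LCM(522, 558, 342) = 2 × 3^2 × 19 × 29 × 31 = 307458.
Smallest multiple of 307458 that is ≥ 1949064: ⌈1949064/307458⌉ × 307458 = 7 × 307458 = 2152206.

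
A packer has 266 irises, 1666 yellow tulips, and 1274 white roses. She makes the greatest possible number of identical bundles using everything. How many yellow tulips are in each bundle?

Number of bundles = gcd(266, 1666, 1274).
266 = 2 × 7 × 19
1666 = 2 × 7^2 × 17
1274 = 2 × 7^2 × 13
gcd(266, 1666, 1274) = 2 × 7 = 14.
yellow tulips per bundle = 1666 / 14 = 119.

119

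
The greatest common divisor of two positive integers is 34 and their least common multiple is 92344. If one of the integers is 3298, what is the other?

For two integers, gcd × lcm = product, so the other is (34 × 92344) / 3298 = 3139696 / 3298 = 952.

952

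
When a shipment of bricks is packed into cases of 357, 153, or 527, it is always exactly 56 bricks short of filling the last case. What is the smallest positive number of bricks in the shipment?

33145

Being 56 short of a full case of size k means N ≡ −56 (mod k), i.e. N + 56 is a multiple of each size.
357 = 3 × 7 × 17
153 = 3^2 × 17
527 = 17 × 31
LCM(357, 153, 527) = 3^2 × 7 × 17 × 31 = 33201.
Smallest positive N is 33201 − 56 = 33145.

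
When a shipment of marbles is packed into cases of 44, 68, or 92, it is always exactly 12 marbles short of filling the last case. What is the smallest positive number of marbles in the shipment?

Being 12 short of a full case of size k means N ≡ −12 (mod k), i.e. N + 12 is a multiple of each size.
44 = 2^2 × 11
68 = 2^2 × 17
92 = 2^2 × 23
LCM(44, 68, 92) = 2^2 × 11 × 17 × 23 = 17204.
Smallest positive N is 17204 − 12 = 17192.

17192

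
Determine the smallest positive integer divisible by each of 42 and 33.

462

42 = 2 × 3 × 7
33 = 3 × 11
LCM(42, 33) = 2 × 3 × 7 × 11 = 462.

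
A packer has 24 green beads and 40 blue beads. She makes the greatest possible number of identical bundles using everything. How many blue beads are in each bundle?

Number of bundles = gcd(24, 40).
24 = 2^3 × 3
40 = 2^3 × 5
gcd(24, 40) = 2^3 = 8.
blue beads per bundle = 40 / 8 = 5.

5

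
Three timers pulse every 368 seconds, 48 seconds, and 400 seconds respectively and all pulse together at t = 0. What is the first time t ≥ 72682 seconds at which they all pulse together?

Joint pulses occur at multiples of LCM(368, 48, 400).
368 = 2^4 × 23
48 = 2^4 × 3
400 = 2^4 × 5^2
LCM(368, 48, 400) = 2^4 × 3 × 5^2 × 23 = 27600.
Smallest multiple of 27600 that is ≥ 72682: ⌈72682/27600⌉ × 27600 = 3 × 27600 = 82800.

82800 seconds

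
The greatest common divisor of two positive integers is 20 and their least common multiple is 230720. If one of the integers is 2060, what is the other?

For two integers, gcd × lcm = product, so the other is (20 × 230720) / 2060 = 4614400 / 2060 = 2240.

2240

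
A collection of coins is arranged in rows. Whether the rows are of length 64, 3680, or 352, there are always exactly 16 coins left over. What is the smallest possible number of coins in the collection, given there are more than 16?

80976

N − 16 must be a common multiple of 64, 3680, and 352.
64 = 2^6
3680 = 2^5 × 5 × 23
352 = 2^5 × 11
LCM(64, 3680, 352) = 2^6 × 5 × 11 × 23 = 80960.
Smallest N > 16 is LCM + 16 = 80960 + 16 = 80976.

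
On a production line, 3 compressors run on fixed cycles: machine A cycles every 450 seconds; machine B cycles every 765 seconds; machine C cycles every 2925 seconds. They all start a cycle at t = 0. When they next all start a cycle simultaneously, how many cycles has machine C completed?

All finish a whole number of cycles simultaneously at t = LCM of the periods.
450 = 2 × 3^2 × 5^2
765 = 3^2 × 5 × 17
2925 = 3^2 × 5^2 × 13
LCM(450, 765, 2925) = 2 × 3^2 × 5^2 × 13 × 17 = 99450.
Cycles for period 2925: 99450 / 2925 = 34.

34 cycles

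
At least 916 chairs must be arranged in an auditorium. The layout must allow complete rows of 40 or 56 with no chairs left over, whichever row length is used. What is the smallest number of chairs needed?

1120

The number of chairs must be a common multiple of 40 and 56, so a multiple of their LCM.
40 = 2^3 × 5
56 = 2^3 × 7
LCM(40, 56) = 2^3 × 5 × 7 = 280.
Smallest multiple of 280 that is ≥ 916: ⌈916/280⌉ × 280 = 4 × 280 = 1120.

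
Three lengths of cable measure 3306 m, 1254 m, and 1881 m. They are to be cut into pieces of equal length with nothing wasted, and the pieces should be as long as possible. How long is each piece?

The greatest length dividing all of 3306, 1254, and 1881 is their gcd.
3306 = 2 × 3 × 19 × 29
1254 = 2 × 3 × 11 × 19
1881 = 3^2 × 11 × 19
gcd(3306, 1254, 1881) = 3 × 19 = 57.

57 m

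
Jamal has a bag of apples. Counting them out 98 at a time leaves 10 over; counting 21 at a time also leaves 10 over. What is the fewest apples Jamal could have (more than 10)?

N − 10 must be a common multiple of 98 and 21.
98 = 2 × 7^2
21 = 3 × 7
LCM(98, 21) = 2 × 3 × 7^2 = 294.
Smallest N > 10 is LCM + 10 = 294 + 10 = 304.

304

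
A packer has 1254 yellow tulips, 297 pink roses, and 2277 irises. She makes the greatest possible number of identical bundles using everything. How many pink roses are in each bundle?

Number of bundles = gcd(1254, 297, 2277).
1254 = 2 × 3 × 11 × 19
297 = 3^3 × 11
2277 = 3^2 × 11 × 23
gcd(1254, 297, 2277) = 3 × 11 = 33.
pink roses per bundle = 297 / 33 = 9.

9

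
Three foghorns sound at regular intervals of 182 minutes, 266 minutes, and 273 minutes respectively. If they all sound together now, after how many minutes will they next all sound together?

The first simultaneous occurrence is after LCM of the individual periods.
182 = 2 × 7 × 13
266 = 2 × 7 × 19
273 = 3 × 7 × 13
LCM(182, 266, 273) = 2 × 3 × 7 × 13 × 19 = 10374.

10374 minutes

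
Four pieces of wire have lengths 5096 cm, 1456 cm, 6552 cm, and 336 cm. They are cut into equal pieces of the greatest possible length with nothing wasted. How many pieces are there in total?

Piece length = gcd(5096, 1456, 6552, 336).
5096 = 2^3 × 7^2 × 13
1456 = 2^4 × 7 × 13
6552 = 2^3 × 3^2 × 7 × 13
336 = 2^4 × 3 × 7
gcd(5096, 1456, 6552, 336) = 2^3 × 7 = 56.
Total pieces = 5096/56 + 1456/56 + 6552/56 + 336/56 = 91 + 26 + 117 + 6 = 240.

240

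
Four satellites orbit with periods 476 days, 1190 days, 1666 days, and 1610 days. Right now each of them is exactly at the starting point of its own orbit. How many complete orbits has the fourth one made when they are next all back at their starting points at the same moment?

238 orbits

The first common completion time is the LCM of the periods.
476 = 2^2 × 7 × 17
1190 = 2 × 5 × 7 × 17
1666 = 2 × 7^2 × 17
1610 = 2 × 5 × 7 × 23
LCM(476, 1190, 1666, 1610) = 2^2 × 5 × 7^2 × 17 × 23 = 383180.
Orbits for period 1610: 383180 / 1610 = 238.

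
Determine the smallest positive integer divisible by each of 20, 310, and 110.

20 = 2^2 × 5
310 = 2 × 5 × 31
110 = 2 × 5 × 11
LCM(20, 310, 110) = 2^2 × 5 × 11 × 31 = 6820.

6820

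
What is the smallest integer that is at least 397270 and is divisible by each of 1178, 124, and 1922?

The integer must be a common multiple of 1178, 124, and 1922, so a multiple of their LCM.
1178 = 2 × 19 × 31
124 = 2^2 × 31
1922 = 2 × 31^2
LCM(1178, 124, 1922) = 2^2 × 19 × 31^2 = 73036.
Smallest multiple of 73036 that is ≥ 397270: ⌈397270/73036⌉ × 73036 = 6 × 73036 = 438216.

438216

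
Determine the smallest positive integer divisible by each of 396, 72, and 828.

396 = 2^2 × 3^2 × 11
72 = 2^3 × 3^2
828 = 2^2 × 3^2 × 23
LCM(396, 72, 828) = 2^3 × 3^2 × 11 × 23 = 18216.

18216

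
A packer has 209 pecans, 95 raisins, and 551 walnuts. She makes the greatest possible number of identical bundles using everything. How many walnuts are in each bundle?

29

Number of bundles = gcd(209, 95, 551).
209 = 11 × 19
95 = 5 × 19
551 = 19 × 29
gcd(209, 95, 551) = 19.
walnuts per bundle = 551 / 19 = 29.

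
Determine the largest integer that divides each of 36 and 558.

36 = 2^2 × 3^2
558 = 2 × 3^2 × 31
gcd(36, 558) = 2 × 3^2 = 18.

18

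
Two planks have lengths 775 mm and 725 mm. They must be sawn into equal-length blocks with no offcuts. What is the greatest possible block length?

The block length must divide every plank, so the greatest is gcd(775, 725).
775 = 5^2 × 31
725 = 5^2 × 29
gcd(775, 725) = 5^2 = 25.

25 mm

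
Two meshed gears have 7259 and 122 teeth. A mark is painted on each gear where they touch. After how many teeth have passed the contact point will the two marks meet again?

They coincide at every common multiple of the periods; the first is the LCM.
7259 = 7 × 17 × 61
122 = 2 × 61
LCM(7259, 122) = 2 × 7 × 17 × 61 = 14518.

14518 teeth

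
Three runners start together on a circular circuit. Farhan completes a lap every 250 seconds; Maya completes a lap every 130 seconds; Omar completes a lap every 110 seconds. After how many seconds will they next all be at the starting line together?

We need the least common multiple of the intervals.
250 = 2 × 5^3
130 = 2 × 5 × 13
110 = 2 × 5 × 11
LCM(250, 130, 110) = 2 × 5^3 × 11 × 13 = 35750.

35750 seconds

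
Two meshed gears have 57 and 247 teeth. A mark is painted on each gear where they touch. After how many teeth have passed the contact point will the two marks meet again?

741 teeth

They coincide at every common multiple of the periods; the first is the LCM.
57 = 3 × 19
247 = 13 × 19
LCM(57, 247) = 3 × 13 × 19 = 741.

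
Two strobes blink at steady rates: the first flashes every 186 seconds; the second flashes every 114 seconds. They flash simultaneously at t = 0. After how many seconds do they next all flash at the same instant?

3534 seconds

The first simultaneous occurrence is after LCM of the individual periods.
186 = 2 × 3 × 31
114 = 2 × 3 × 19
LCM(186, 114) = 2 × 3 × 19 × 31 = 3534.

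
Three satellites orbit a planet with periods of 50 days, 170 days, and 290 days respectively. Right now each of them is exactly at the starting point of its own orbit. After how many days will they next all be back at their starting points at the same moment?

24650 days

We need the least common multiple of the intervals.
50 = 2 × 5^2
170 = 2 × 5 × 17
290 = 2 × 5 × 29
LCM(50, 170, 290) = 2 × 5^2 × 17 × 29 = 24650.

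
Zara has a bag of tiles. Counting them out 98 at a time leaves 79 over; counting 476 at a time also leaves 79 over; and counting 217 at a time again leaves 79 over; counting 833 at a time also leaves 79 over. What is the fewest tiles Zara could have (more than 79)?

103371

N − 79 must be a common multiple of 98, 476, 217, and 833.
98 = 2 × 7^2
476 = 2^2 × 7 × 17
217 = 7 × 31
833 = 7^2 × 17
LCM(98, 476, 217, 833) = 2^2 × 7^2 × 17 × 31 = 103292.
Smallest N > 79 is LCM + 79 = 103292 + 79 = 103371.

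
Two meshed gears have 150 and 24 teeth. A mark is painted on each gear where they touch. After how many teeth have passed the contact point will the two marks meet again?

The first simultaneous occurrence is after LCM of the individual periods.
150 = 2 × 3 × 5^2
24 = 2^3 × 3
LCM(150, 24) = 2^3 × 3 × 5^2 = 600.

600 teeth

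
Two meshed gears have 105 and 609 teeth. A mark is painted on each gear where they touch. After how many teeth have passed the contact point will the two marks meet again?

3045 teeth

We need the least common multiple of the intervals.
105 = 3 × 5 × 7
609 = 3 × 7 × 29
LCM(105, 609) = 3 × 5 × 7 × 29 = 3045.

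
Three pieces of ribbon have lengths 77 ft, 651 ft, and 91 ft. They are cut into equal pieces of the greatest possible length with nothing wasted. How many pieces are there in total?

117

Piece length = gcd(77, 651, 91).
77 = 7 × 11
651 = 3 × 7 × 31
91 = 7 × 13
gcd(77, 651, 91) = 7.
Total pieces = 77/7 + 651/7 + 91/7 = 11 + 93 + 13 = 117.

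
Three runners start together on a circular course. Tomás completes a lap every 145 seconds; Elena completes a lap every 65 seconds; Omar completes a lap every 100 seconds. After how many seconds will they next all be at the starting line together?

The first simultaneous occurrence is after LCM of the individual periods.
145 = 5 × 29
65 = 5 × 13
100 = 2^2 × 5^2
LCM(145, 65, 100) = 2^2 × 5^2 × 13 × 29 = 37700.

37700 seconds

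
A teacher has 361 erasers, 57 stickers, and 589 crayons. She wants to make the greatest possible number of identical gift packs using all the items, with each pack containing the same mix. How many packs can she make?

19 packs

The pack count must divide each quantity, so the greatest is gcd(361, 57, 589).
361 = 19^2
57 = 3 × 19
589 = 19 × 31
gcd(361, 57, 589) = 19.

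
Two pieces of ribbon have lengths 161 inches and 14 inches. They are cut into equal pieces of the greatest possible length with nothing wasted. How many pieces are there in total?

25

Piece length = gcd(161, 14).
161 = 7 × 23
14 = 2 × 7
gcd(161, 14) = 7.
Total pieces = 161/7 + 14/7 = 23 + 2 = 25.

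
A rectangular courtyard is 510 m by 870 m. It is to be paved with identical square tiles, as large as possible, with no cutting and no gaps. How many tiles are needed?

493

Tile side = gcd(510, 870).
510 = 2 × 3 × 5 × 17
870 = 2 × 3 × 5 × 29
gcd(510, 870) = 2 × 3 × 5 = 30.
Tiles: (510/30) × (870/30) = 17 × 29 = 493.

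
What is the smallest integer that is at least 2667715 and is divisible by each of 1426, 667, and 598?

The integer must be a common multiple of 1426, 667, and 598, so a multiple of their LCM.
1426 = 2 × 23 × 31
667 = 23 × 29
598 = 2 × 13 × 23
LCM(1426, 667, 598) = 2 × 13 × 23 × 29 × 31 = 537602.
Smallest multiple of 537602 that is ≥ 2667715: ⌈2667715/537602⌉ × 537602 = 5 × 537602 = 2688010.

2688010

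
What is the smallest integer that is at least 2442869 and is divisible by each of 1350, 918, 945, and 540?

2570400

The integer must be a common multiple of 1350, 918, 945, and 540, so a multiple of their LCM.
1350 = 2 × 3^3 × 5^2
918 = 2 × 3^3 × 17
945 = 3^3 × 5 × 7
540 = 2^2 × 3^3 × 5
LCM(1350, 918, 945, 540) = 2^2 × 3^3 × 5^2 × 7 × 17 = 321300.
Smallest multiple of 321300 that is ≥ 2442869: ⌈2442869/321300⌉ × 321300 = 8 × 321300 = 2570400.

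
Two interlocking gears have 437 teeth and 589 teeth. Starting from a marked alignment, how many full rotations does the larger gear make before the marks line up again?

23 rotations

The first common completion time is the LCM of the periods.
437 = 19 × 23
589 = 19 × 31
LCM(437, 589) = 19 × 23 × 31 = 13547.
Rotations for period 589: 13547 / 589 = 23.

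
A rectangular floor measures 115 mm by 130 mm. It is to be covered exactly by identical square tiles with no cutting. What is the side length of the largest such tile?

5 mm

The tile side must divide both 115 and 130, so the largest is their gcd.
115 = 5 × 23
130 = 2 × 5 × 13
gcd(115, 130) = 5.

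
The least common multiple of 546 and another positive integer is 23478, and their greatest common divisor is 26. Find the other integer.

gcd × lcm = product of the two integers, so the other integer is (26 × 23478) / 546 = 1118.

1118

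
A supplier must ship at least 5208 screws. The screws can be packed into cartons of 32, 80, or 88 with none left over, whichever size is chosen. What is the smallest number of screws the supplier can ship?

The number of screws must be a common multiple of 32, 80, and 88, so a multiple of their LCM.
32 = 2^5
80 = 2^4 × 5
88 = 2^3 × 11
LCM(32, 80, 88) = 2^5 × 5 × 11 = 1760.
Smallest multiple of 1760 that is ≥ 5208: ⌈5208/1760⌉ × 1760 = 3 × 1760 = 5280.

5280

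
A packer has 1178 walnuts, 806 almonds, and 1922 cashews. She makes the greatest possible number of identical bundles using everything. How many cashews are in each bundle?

31

Number of bundles = gcd(1178, 806, 1922).
1178 = 2 × 19 × 31
806 = 2 × 13 × 31
1922 = 2 × 31^2
gcd(1178, 806, 1922) = 2 × 31 = 62.
cashews per bundle = 1922 / 62 = 31.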